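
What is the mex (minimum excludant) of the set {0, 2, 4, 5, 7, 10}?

0 is in the set but 1 is not, so the mex is 1.

1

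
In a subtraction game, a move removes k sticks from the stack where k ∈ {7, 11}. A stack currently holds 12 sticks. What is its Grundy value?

Grundy values for subtraction set {7, 11}:
g(0) = mex{} = 0
g(1) = mex{} = 0
g(2) = mex{} = 0
g(3) = mex{} = 0
g(4) = mex{} = 0
g(5) = mex{} = 0
g(6) = mex{} = 0
g(7) = mex{0} = 1
g(8) = mex{0} = 1
g(9) = mex{0} = 1
g(10) = mex{0} = 1
g(11) = mex{0} = 1
g(12) = mex{0} = 1
So g(12) = 1.

1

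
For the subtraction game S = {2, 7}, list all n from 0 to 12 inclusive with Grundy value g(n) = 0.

0, 1, 4, 5, 9, 10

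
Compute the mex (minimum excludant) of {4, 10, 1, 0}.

The values 0, 1 are all present; 2 is the first non-negative integer missing from the set.

2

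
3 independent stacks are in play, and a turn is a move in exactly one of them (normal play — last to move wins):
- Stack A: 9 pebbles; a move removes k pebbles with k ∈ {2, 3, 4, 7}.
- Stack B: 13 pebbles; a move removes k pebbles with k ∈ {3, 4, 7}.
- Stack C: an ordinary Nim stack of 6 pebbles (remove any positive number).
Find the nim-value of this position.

3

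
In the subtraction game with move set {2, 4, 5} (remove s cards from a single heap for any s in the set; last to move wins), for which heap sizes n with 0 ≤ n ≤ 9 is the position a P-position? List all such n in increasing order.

Compute g(0), g(1), … for moves {2, 4, 5}:
g(0) = mex{} = 0
g(1) = mex{} = 0
g(2) = mex{0} = 1
g(3) = mex{0} = 1
g(4) = mex{0,1} = 2
g(5) = mex{0,1} = 2
g(6) = mex{0,1,2} = 3
g(7) = mex{1,2} = 0
g(8) = mex{1,2,3} = 0
g(9) = mex{0,2} = 1
The P-positions (g = 0) in 0..9 are 0, 1, 7, 8.

0, 1, 7, 8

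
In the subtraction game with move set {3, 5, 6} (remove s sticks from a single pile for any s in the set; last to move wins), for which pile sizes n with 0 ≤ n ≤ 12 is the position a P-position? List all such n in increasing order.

Grundy values for subtraction set {3, 5, 6}:
g(0) = mex{} = 0
g(1) = mex{} = 0
g(2) = mex{} = 0
g(3) = mex{0} = 1
g(4) = mex{0} = 1
g(5) = mex{0} = 1
g(6) = mex{0,1} = 2
g(7) = mex{0,1} = 2
g(8) = mex{0,1} = 2
g(9) = mex{1,2} = 0
g(10) = mex{1,2} = 0
g(11) = mex{1,2} = 0
g(12) = mex{0,2} = 1
The P-positions (g = 0) in 0..12 are 0, 1, 2, 9, 10, 11.

0, 1, 2, 9, 10, 11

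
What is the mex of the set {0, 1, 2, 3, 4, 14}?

5

The values 0, 1, 2, 3, 4 are all present; 5 is the first non-negative integer missing from the set.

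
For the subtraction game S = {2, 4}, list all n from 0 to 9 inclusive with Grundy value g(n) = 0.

0, 1, 6, 7

Compute g(0), g(1), … for moves {2, 4}:
k:     0  1  2  3  4  5  6  7  8  9
g(k):  0  0  1  1  2  2  0  0  1  1
The P-positions (g = 0) in 0..9 are 0, 1, 6, 7.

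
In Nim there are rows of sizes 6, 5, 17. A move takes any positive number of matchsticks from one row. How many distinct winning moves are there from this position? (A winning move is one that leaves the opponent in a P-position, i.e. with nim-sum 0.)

Nim-sum: 6 ⊕ 5 ⊕ 17 = 18.
The overall nim-sum is X = 18. A row of size p has a winning move iff p XOR X < p (reduce it to p XOR X).
  6: 6 XOR 18 = 20 ≥ 6 — no move.
  5: 5 XOR 18 = 23 ≥ 5 — no move.
  17: 17 XOR 18 = 3 < 17 — winning move (to 3).
That gives 1 winning move.

1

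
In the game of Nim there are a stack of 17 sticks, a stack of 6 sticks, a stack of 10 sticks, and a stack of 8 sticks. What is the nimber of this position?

Compute the nim-sum pairwise:
17 XOR 6 = 23
23 XOR 10 = 29
29 XOR 8 = 21

21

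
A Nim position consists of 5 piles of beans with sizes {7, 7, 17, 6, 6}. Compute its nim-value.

Nim-sum: 7 XOR 7 XOR 17 XOR 6 XOR 6 = 17.

17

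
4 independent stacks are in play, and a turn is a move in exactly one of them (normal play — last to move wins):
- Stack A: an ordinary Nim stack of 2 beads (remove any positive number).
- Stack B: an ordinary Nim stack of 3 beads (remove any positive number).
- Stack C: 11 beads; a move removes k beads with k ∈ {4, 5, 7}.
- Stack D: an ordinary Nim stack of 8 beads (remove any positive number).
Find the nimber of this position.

9

Stack A is a plain Nim stack of size 2, so its Grundy value is 2.
Stack B is a plain Nim stack of size 3, so its Grundy value is 3.
Build the Grundy sequence for stack C with g(k) = mex{g(k−s) : s ∈ {4, 5, 7}, s ≤ k}:
k:     0  1  2  3  4  5  6  7  8  9 10 11
g(k):  0  0  0  0  1  1  1  1  2  2  2  0
So g(11) = 0.
Stack D is a plain Nim stack of size 8, so its Grundy value is 8.
By the Sprague-Grundy theorem, the Grundy value of a sum of independent games is the XOR of the component values.
Combined value = 2 XOR 3 XOR 0 XOR 8 = 9.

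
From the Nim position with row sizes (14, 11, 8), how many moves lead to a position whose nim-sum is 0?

3

Compute the nim-sum pairwise:
14 XOR 11 = 5
5 XOR 8 = 13
The overall nim-sum is X = 13. A row of size p has a winning move iff p XOR X < p (reduce it to p XOR X).
  14: 14 XOR 13 = 3 < 14 — winning move (to 3).
  11: 11 XOR 13 = 6 < 11 — winning move (to 6).
  8: 8 XOR 13 = 5 < 8 — winning move (to 5).
That gives 3 winning moves.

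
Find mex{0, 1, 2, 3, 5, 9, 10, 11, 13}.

4

The values 0, 1, 2, 3 are all present; 4 is the first non-negative integer missing from the set.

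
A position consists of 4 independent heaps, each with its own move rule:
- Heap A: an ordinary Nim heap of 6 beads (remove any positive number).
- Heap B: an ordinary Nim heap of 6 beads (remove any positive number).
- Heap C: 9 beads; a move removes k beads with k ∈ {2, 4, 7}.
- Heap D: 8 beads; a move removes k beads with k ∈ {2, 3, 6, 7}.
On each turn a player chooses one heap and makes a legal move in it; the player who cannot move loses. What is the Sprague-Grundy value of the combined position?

Heap A is a plain Nim heap of size 6, so its Grundy value is 6.
Heap B is a plain Nim heap of size 6, so its Grundy value is 6.
For heap C, compute g(0), g(1), … with moves {2, 4, 7}:
k:     0  1  2  3  4  5  6  7  8  9
g(k):  0  0  1  1  2  2  0  3  1  0
So g(9) = 0.
Build the Grundy sequence for heap D with g(k) = mex{g(k−s) : s ∈ {2, 3, 6, 7}, s ≤ k}:
k:     0  1  2  3  4  5  6  7  8
g(k):  0  0  1  1  2  0  3  1  2
So g(8) = 2.
The value of a disjunctive sum is the nim-sum of the parts.
Combined value = 6 ⊕ 6 ⊕ 0 ⊕ 2 = 2.

2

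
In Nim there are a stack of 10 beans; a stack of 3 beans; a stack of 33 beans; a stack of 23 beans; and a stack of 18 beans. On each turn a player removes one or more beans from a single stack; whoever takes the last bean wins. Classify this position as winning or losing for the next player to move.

Winning position

Nim-sum: 10 ⊕ 3 ⊕ 33 ⊕ 23 ⊕ 18 = 45.
The nim-sum is 45 ≠ 0, so this is an N-position: the player to move can win.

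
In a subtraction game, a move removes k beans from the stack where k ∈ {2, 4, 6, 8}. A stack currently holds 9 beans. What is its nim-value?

Compute g(0), g(1), … for moves {2, 4, 6, 8}:
k:     0  1  2  3  4  5  6  7  8  9
g(k):  0  0  1  1  2  2  3  3  4  4
So g(9) = 4.

4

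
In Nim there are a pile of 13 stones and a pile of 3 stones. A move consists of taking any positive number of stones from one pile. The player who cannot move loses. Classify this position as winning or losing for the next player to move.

Nim-sum: 13 ^ 3 = 14.
The nim-sum is 14 ≠ 0, so this is an N-position: the player to move can win.

Winning position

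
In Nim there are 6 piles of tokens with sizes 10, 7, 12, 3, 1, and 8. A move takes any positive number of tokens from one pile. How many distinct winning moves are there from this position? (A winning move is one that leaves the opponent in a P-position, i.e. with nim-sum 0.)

Nim-sum: 10 ^ 7 ^ 12 ^ 3 ^ 1 ^ 8 = 11.
The overall nim-sum is X = 11. A pile of size p has a winning move iff p XOR X < p (reduce it to p XOR X).
  10: 10 XOR 11 = 1 < 10 — winning move (to 1).
  7: 7 XOR 11 = 12 ≥ 7 — no move.
  12: 12 XOR 11 = 7 < 12 — winning move (to 7).
  3: 3 XOR 11 = 8 ≥ 3 — no move.
  1: 1 XOR 11 = 10 ≥ 1 — no move.
  8: 8 XOR 11 = 3 < 8 — winning move (to 3).
That gives 3 winning moves.

3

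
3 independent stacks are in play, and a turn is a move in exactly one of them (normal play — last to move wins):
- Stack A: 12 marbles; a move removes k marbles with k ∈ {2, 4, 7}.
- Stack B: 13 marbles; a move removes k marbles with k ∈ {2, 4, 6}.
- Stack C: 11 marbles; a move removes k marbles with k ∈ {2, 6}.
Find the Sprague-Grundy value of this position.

3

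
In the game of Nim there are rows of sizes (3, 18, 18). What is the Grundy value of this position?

3

Nim-sum: 3 XOR 18 XOR 18 = 3.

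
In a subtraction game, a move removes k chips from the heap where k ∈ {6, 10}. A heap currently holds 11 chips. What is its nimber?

1

Build the Grundy sequence with g(k) = mex{g(k−s) : s ∈ {6, 10}, s ≤ k}:
g(0) = mex{} = 0
g(1) = mex{} = 0
g(2) = mex{} = 0
g(3) = mex{} = 0
g(4) = mex{} = 0
g(5) = mex{} = 0
g(6) = mex{0} = 1
g(7) = mex{0} = 1
g(8) = mex{0} = 1
g(9) = mex{0} = 1
g(10) = mex{0} = 1
g(11) = mex{0} = 1
So g(11) = 1.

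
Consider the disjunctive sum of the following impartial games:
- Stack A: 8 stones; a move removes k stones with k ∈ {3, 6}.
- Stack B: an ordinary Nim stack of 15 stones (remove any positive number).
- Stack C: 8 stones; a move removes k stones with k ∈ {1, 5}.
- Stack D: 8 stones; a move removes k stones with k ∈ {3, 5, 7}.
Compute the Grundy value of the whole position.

15

Build the Grundy sequence for stack A with g(k) = mex{g(k−s) : s ∈ {3, 6}, s ≤ k}:
k:     0  1  2  3  4  5  6  7  8
g(k):  0  0  0  1  1  1  2  2  2
So g(8) = 2.
Stack B is a plain Nim stack of size 15, so its Grundy value is 15.
Grundy values for stack C (subtraction set {1, 5}):
g(0) = mex{} = 0
g(1) = mex{0} = 1
g(2) = mex{1} = 0
g(3) = mex{0} = 1
g(4) = mex{1} = 0
g(5) = mex{0} = 1
g(6) = mex{1} = 0
g(7) = mex{0} = 1
g(8) = mex{1} = 0
So g(8) = 0.
Grundy values for stack D (subtraction set {3, 5, 7}):
k:     0  1  2  3  4  5  6  7  8
g(k):  0  0  0  1  1  1  2  2  2
So g(8) = 2.
The value of a disjunctive sum is the nim-sum of the parts.
Combined value = 2 ⊕ 15 ⊕ 0 ⊕ 2 = 15.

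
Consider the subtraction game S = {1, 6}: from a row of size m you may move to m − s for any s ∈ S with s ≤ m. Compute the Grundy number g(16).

Compute g(0), g(1), … for moves {1, 6}:
k:     0  1  2  3  4  5  6  7  8  9 10 11 12 13 14 15 16
g(k):  0  1  0  1  0  1  2  0  1  0  1  0  1  2  0  1  0
So g(16) = 0.

0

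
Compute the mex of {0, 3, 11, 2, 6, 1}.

The values 0, 1, 2, 3 are all present; 4 is the first non-negative integer missing from the set.

4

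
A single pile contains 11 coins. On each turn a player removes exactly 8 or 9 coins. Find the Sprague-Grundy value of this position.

Build the Grundy sequence with g(k) = mex{g(k−s) : s ∈ {8, 9}, s ≤ k}:
g(0) = mex{} = 0
g(1) = mex{} = 0
g(2) = mex{} = 0
g(3) = mex{} = 0
g(4) = mex{} = 0
g(5) = mex{} = 0
g(6) = mex{} = 0
g(7) = mex{} = 0
g(8) = mex{0} = 1
g(9) = mex{0} = 1
g(10) = mex{0} = 1
g(11) = mex{0} = 1
So g(11) = 1.

1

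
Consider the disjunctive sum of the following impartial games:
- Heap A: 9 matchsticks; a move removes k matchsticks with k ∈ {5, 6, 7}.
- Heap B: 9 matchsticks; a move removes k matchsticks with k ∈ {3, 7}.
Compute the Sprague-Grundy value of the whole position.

0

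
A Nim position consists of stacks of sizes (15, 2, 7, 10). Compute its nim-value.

In binary:
  1111  (15)
  0010  (2)
  0111  (7)
  1010  (10)
  ----
  0000  (0)

0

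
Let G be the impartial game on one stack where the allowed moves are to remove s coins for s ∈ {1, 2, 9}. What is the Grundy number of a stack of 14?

1

Compute g(0), g(1), … for moves {1, 2, 9}:
g(0) = mex{} = 0
g(1) = mex{0} = 1
g(2) = mex{0,1} = 2
g(3) = mex{1,2} = 0
g(4) = mex{0,2} = 1
g(5) = mex{0,1} = 2
g(6) = mex{1,2} = 0
g(7) = mex{0,2} = 1
g(8) = mex{0,1} = 2
g(9) = mex{0,1,2} = 3
g(10) = mex{1,2,3} = 0
g(11) = mex{0,2,3} = 1
g(12) = mex{0,1} = 2
g(13) = mex{1,2} = 0
g(14) = mex{0,2} = 1
So g(14) = 1.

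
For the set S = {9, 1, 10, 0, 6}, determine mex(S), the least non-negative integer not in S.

2

The values 0, 1 are all present; 2 is the first non-negative integer missing from the set.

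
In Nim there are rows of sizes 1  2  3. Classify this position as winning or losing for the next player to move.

Losing position

Bitwise XOR of the heap sizes:
  01  (1)
  10  (2)
  11  (3)
  --
  00  (0)
The nim-sum is 0, so this is a P-position: the player to move is in a losing position under optimal play.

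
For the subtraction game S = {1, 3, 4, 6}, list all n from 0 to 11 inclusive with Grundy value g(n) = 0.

0, 2, 7, 9

Compute g(0), g(1), … for moves {1, 3, 4, 6}:
g(0) = mex{} = 0
g(1) = mex{0} = 1
g(2) = mex{1} = 0
g(3) = mex{0} = 1
g(4) = mex{0,1} = 2
g(5) = mex{0,1,2} = 3
g(6) = mex{0,1,3} = 2
g(7) = mex{1,2} = 0
g(8) = mex{0,2,3} = 1
g(9) = mex{1,2,3} = 0
g(10) = mex{0,2} = 1
g(11) = mex{0,1,3} = 2
The P-positions (g = 0) in 0..11 are 0, 2, 7, 9.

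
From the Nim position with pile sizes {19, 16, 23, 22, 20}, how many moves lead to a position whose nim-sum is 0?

In binary:
  10011  (19)
  10000  (16)
  10111  (23)
  10110  (22)
  10100  (20)
  -----
  10110  (22)
The overall nim-sum is X = 22. A pile of size p has a winning move iff p XOR X < p (reduce it to p XOR X).
  19: 19 XOR 22 = 5 < 19 — winning move (to 5).
  16: 16 XOR 22 = 6 < 16 — winning move (to 6).
  23: 23 XOR 22 = 1 < 23 — winning move (to 1).
  22: 22 XOR 22 = 0 < 22 — winning move (to 0).
  20: 20 XOR 22 = 2 < 20 — winning move (to 2).
That gives 5 winning moves.

5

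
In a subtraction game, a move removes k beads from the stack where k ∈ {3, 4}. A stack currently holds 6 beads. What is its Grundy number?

Grundy values for subtraction set {3, 4}:
k:     0  1  2  3  4  5  6
g(k):  0  0  0  1  1  1  2
So g(6) = 2.

2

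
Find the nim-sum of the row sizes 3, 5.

6

Bitwise XOR of the heap sizes:
  011  (3)
  101  (5)
  ---
  110  (6)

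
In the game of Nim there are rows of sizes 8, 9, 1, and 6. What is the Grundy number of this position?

Bitwise XOR of the heap sizes:
  1000  (8)
  1001  (9)
  0001  (1)
  0110  (6)
  ----
  0110  (6)

6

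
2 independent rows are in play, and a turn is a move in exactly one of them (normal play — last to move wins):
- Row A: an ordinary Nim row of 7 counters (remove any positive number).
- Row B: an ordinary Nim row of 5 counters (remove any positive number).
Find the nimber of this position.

Row A is a plain Nim row of size 7, so its Grundy value is 7.
Row B is a plain Nim row of size 5, so its Grundy value is 5.
By the Sprague-Grundy theorem, the Grundy value of a sum of independent games is the XOR of the component values.
Combined value = 7 XOR 5 = 2.

2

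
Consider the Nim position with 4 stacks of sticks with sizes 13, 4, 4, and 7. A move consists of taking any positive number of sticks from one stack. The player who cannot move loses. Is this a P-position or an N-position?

N-position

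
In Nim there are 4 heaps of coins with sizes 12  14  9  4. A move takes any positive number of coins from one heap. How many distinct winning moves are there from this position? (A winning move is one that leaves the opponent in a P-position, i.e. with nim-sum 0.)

Compute the nim-sum pairwise:
12 XOR 14 = 2
2 XOR 9 = 11
11 XOR 4 = 15
The overall nim-sum is X = 15. A heap of size p has a winning move iff p XOR X < p (reduce it to p XOR X).
  12: 12 XOR 15 = 3 < 12 — winning move (to 3).
  14: 14 XOR 15 = 1 < 14 — winning move (to 1).
  9: 9 XOR 15 = 6 < 9 — winning move (to 6).
  4: 4 XOR 15 = 11 ≥ 4 — no move.
That gives 3 winning moves.

3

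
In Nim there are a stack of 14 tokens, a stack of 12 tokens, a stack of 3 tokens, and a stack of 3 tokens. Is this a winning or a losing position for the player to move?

Compute the nim-sum pairwise:
14 XOR 12 = 2
2 XOR 3 = 1
1 XOR 3 = 2
The nim-sum is 2 ≠ 0, so this is an N-position: the player to move can win.

Winning position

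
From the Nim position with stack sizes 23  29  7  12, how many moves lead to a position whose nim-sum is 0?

3

In binary:
  10111  (23)
  11101  (29)
  00111  (7)
  01100  (12)
  -----
  00001  (1)
The overall nim-sum is X = 1. A stack of size p has a winning move iff p XOR X < p (reduce it to p XOR X).
  23: 23 XOR 1 = 22 < 23 — winning move (to 22).
  29: 29 XOR 1 = 28 < 29 — winning move (to 28).
  7: 7 XOR 1 = 6 < 7 — winning move (to 6).
  12: 12 XOR 1 = 13 ≥ 12 — no move.
That gives 3 winning moves.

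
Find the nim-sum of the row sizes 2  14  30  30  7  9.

Compute the nim-sum pairwise:
2 ^ 14 = 12
12 ^ 30 = 18
18 ^ 30 = 12
12 ^ 7 = 11
11 ^ 9 = 2

2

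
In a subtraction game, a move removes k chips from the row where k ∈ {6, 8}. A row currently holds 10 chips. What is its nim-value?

1

Grundy values for subtraction set {6, 8}:
g(0) = mex{} = 0
g(1) = mex{} = 0
g(2) = mex{} = 0
g(3) = mex{} = 0
g(4) = mex{} = 0
g(5) = mex{} = 0
g(6) = mex{0} = 1
g(7) = mex{0} = 1
g(8) = mex{0} = 1
g(9) = mex{0} = 1
g(10) = mex{0} = 1
So g(10) = 1.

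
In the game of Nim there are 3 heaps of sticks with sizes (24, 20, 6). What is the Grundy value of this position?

10

Compute the nim-sum pairwise:
24 XOR 20 = 12
12 XOR 6 = 10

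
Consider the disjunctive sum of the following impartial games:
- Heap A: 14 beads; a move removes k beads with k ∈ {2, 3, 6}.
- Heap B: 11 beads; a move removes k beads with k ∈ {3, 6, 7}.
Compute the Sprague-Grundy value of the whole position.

Build the Grundy sequence for heap A with g(k) = mex{g(k−s) : s ∈ {2, 3, 6}, s ≤ k}:
g(0) = mex{} = 0
g(1) = mex{} = 0
g(2) = mex{0} = 1
g(3) = mex{0} = 1
g(4) = mex{0,1} = 2
g(5) = mex{1} = 0
g(6) = mex{0,1,2} = 3
g(7) = mex{0,2} = 1
g(8) = mex{0,1,3} = 2
g(9) = mex{1,3} = 0
g(10) = mex{1,2} = 0
g(11) = mex{0,2} = 1
g(12) = mex{0,3} = 1
g(13) = mex{0,1} = 2
g(14) = mex{1,2} = 0
So g(14) = 0.
Build the Grundy sequence for heap B with g(k) = mex{g(k−s) : s ∈ {3, 6, 7}, s ≤ k}:
g(0) = mex{} = 0
g(1) = mex{} = 0
g(2) = mex{} = 0
g(3) = mex{0} = 1
g(4) = mex{0} = 1
g(5) = mex{0} = 1
g(6) = mex{0,1} = 2
g(7) = mex{0,1} = 2
g(8) = mex{0,1} = 2
g(9) = mex{0,1,2} = 3
g(10) = mex{1,2} = 0
g(11) = mex{1,2} = 0
So g(11) = 0.
By the Sprague-Grundy theorem, the Grundy value of a sum of independent games is the XOR of the component values.
Combined value = 0 ⊕ 0 = 0.

0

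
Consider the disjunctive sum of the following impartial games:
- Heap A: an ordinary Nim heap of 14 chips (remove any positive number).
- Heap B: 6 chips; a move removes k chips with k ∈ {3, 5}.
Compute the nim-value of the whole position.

Heap A is a plain Nim heap of size 14, so its Grundy value is 14.
For heap B, compute g(0), g(1), … with moves {3, 5}:
k:     0  1  2  3  4  5  6
g(k):  0  0  0  1  1  1  2
So g(6) = 2.
The value of a disjunctive sum is the nim-sum of the parts.
Combined value = 14 XOR 2 = 12.

12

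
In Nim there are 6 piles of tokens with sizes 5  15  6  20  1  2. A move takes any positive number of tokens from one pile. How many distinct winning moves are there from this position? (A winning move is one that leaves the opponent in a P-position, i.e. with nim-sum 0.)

Nim-sum: 5 XOR 15 XOR 6 XOR 20 XOR 1 XOR 2 = 27.
The overall nim-sum is X = 27. A pile of size p has a winning move iff p XOR X < p (reduce it to p XOR X).
  5: 5 XOR 27 = 30 ≥ 5 — no move.
  15: 15 XOR 27 = 20 ≥ 15 — no move.
  6: 6 XOR 27 = 29 ≥ 6 — no move.
  20: 20 XOR 27 = 15 < 20 — winning move (to 15).
  1: 1 XOR 27 = 26 ≥ 1 — no move.
  2: 2 XOR 27 = 25 ≥ 2 — no move.
That gives 1 winning move.

1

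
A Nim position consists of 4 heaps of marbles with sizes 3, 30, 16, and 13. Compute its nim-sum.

0

Write each in binary and XOR column by column:
  00011  (3)
  11110  (30)
  10000  (16)
  01101  (13)
  -----
  00000  (0)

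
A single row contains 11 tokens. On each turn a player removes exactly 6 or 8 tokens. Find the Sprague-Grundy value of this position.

Grundy values for subtraction set {6, 8}:
k:     0  1  2  3  4  5  6  7  8  9 10 11
g(k):  0  0  0  0  0  0  1  1  1  1  1  1
So g(11) = 1.

1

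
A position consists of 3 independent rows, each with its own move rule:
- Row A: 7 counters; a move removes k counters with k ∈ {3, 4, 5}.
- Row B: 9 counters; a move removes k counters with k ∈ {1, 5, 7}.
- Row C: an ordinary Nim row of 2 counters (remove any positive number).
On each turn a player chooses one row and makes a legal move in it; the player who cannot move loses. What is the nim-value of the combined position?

For row A, compute g(0), g(1), … with moves {3, 4, 5}:
k:     0  1  2  3  4  5  6  7
g(k):  0  0  0  1  1  1  2  2
So g(7) = 2.
For row B, compute g(0), g(1), … with moves {1, 5, 7}:
k:     0  1  2  3  4  5  6  7  8  9
g(k):  0  1  0  1  0  1  0  1  0  1
So g(9) = 1.
Row C is a plain Nim row of size 2, so its Grundy value is 2.
The value of a disjunctive sum is the nim-sum of the parts.
Combined value = 2 XOR 1 XOR 2 = 1.

1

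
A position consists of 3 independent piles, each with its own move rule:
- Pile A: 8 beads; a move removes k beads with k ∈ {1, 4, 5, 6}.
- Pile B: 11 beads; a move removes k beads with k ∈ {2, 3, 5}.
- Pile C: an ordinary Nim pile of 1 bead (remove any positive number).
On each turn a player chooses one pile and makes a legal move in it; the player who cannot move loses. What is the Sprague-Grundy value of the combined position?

7

Grundy values for pile A (subtraction set {1, 4, 5, 6}):
k:     0  1  2  3  4  5  6  7  8
g(k):  0  1  0  1  2  3  2  3  4
So g(8) = 4.
Grundy values for pile B (subtraction set {2, 3, 5}):
g(0) = mex{} = 0
g(1) = mex{} = 0
g(2) = mex{0} = 1
g(3) = mex{0} = 1
g(4) = mex{0,1} = 2
g(5) = mex{0,1} = 2
g(6) = mex{0,1,2} = 3
g(7) = mex{1,2} = 0
g(8) = mex{1,2,3} = 0
g(9) = mex{0,2,3} = 1
g(10) = mex{0,2} = 1
g(11) = mex{0,1,3} = 2
So g(11) = 2.
Pile C is a plain Nim pile of size 1, so its Grundy value is 1.
The value of a disjunctive sum is the nim-sum of the parts.
Combined value = 4 XOR 2 XOR 1 = 7.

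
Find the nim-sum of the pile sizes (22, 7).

Compute the nim-sum pairwise:
22 ^ 7 = 17

17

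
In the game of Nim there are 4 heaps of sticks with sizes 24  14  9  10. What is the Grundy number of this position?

Compute the nim-sum pairwise:
24 ^ 14 = 22
22 ^ 9 = 31
31 ^ 10 = 21

21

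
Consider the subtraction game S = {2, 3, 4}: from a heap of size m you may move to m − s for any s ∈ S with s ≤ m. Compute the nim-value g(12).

0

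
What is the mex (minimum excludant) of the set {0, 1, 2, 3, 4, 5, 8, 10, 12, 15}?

6

The values 0, 1, 2, 3, 4, 5 are all present; 6 is the first non-negative integer missing from the set.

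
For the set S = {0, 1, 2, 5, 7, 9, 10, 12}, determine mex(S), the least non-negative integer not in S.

The values 0, 1, 2 are all present; 3 is the first non-negative integer missing from the set.

3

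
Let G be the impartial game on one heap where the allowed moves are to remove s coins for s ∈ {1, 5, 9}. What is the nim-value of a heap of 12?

Compute g(0), g(1), … for moves {1, 5, 9}:
g(0) = mex{} = 0
g(1) = mex{0} = 1
g(2) = mex{1} = 0
g(3) = mex{0} = 1
g(4) = mex{1} = 0
g(5) = mex{0} = 1
g(6) = mex{1} = 0
g(7) = mex{0} = 1
g(8) = mex{1} = 0
g(9) = mex{0} = 1
g(10) = mex{1} = 0
g(11) = mex{0} = 1
g(12) = mex{1} = 0
So g(12) = 0.

0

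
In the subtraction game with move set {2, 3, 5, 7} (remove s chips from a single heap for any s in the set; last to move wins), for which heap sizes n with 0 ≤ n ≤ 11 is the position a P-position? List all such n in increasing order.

0, 1, 9, 10

Grundy values for subtraction set {2, 3, 5, 7}:
g(0) = mex{} = 0
g(1) = mex{} = 0
g(2) = mex{0} = 1
g(3) = mex{0} = 1
g(4) = mex{0,1} = 2
g(5) = mex{0,1} = 2
g(6) = mex{0,1,2} = 3
g(7) = mex{0,1,2} = 3
g(8) = mex{0,1,2,3} = 4
g(9) = mex{1,2,3} = 0
g(10) = mex{1,2,3,4} = 0
g(11) = mex{0,2,3,4} = 1
The P-positions (g = 0) in 0..11 are 0, 1, 9, 10.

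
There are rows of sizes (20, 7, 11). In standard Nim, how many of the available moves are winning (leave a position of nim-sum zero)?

Compute the nim-sum pairwise:
20 ^ 7 = 19
19 ^ 11 = 24
The overall nim-sum is X = 24. A row of size p has a winning move iff p XOR X < p (reduce it to p XOR X).
  20: 20 XOR 24 = 12 < 20 — winning move (to 12).
  7: 7 XOR 24 = 31 ≥ 7 — no move.
  11: 11 XOR 24 = 19 ≥ 11 — no move.
That gives 1 winning move.

1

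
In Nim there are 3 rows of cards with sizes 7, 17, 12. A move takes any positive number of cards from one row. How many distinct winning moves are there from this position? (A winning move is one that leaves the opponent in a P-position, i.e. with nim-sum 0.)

Nim-sum: 7 XOR 17 XOR 12 = 26.
The overall nim-sum is X = 26. A row of size p has a winning move iff p XOR X < p (reduce it to p XOR X).
  7: 7 XOR 26 = 29 ≥ 7 — no move.
  17: 17 XOR 26 = 11 < 17 — winning move (to 11).
  12: 12 XOR 26 = 22 ≥ 12 — no move.
That gives 1 winning move.

1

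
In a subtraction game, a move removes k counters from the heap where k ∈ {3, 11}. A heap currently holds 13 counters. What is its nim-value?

2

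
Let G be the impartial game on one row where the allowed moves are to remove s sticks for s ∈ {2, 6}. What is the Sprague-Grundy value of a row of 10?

1

Compute g(0), g(1), … for moves {2, 6}:
k:     0  1  2  3  4  5  6  7  8  9 10
g(k):  0  0  1  1  0  0  1  1  0  0  1
So g(10) = 1.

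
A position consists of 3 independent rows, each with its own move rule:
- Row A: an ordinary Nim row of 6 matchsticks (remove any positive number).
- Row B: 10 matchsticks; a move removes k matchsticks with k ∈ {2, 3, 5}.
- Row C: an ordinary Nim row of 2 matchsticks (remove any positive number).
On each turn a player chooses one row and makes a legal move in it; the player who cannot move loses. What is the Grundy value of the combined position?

5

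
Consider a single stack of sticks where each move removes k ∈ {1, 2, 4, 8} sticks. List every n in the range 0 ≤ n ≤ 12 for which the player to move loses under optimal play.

Grundy values for subtraction set {1, 2, 4, 8}:
k:     0  1  2  3  4  5  6  7  8  9 10 11 12
g(k):  0  1  2  0  1  2  0  1  2  0  1  2  0
The P-positions (g = 0) in 0..12 are 0, 3, 6, 9, 12.

0, 3, 6, 9, 12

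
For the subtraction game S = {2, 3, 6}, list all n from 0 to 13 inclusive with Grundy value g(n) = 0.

0, 1, 5, 9, 10

Compute g(0), g(1), … for moves {2, 3, 6}:
k:     0  1  2  3  4  5  6  7  8  9 10 11 12 13
g(k):  0  0  1  1  2  0  3  1  2  0  0  1  1  2
The P-positions (g = 0) in 0..13 are 0, 1, 5, 9, 10.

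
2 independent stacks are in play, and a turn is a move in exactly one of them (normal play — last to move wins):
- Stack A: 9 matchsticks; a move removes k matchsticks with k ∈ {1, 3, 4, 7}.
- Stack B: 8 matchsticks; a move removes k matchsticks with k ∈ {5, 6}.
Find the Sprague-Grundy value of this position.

0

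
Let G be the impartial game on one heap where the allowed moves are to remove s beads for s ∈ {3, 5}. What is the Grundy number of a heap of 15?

2

Compute g(0), g(1), … for moves {3, 5}:
k:     0  1  2  3  4  5  6  7  8  9 10 11 12 13 14 15
g(k):  0  0  0  1  1  1  2  2  0  0  0  1  1  1  2  2
So g(15) = 2.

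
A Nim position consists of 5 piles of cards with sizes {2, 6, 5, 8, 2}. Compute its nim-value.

Nim-sum: 2 ^ 6 ^ 5 ^ 8 ^ 2 = 11.

11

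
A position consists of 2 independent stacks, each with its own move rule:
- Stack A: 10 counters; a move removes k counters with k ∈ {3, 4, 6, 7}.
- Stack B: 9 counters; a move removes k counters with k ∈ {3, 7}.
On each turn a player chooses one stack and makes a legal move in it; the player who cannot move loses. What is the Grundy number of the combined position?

1

For stack A, compute g(0), g(1), … with moves {3, 4, 6, 7}:
g(0) = mex{} = 0
g(1) = mex{} = 0
g(2) = mex{} = 0
g(3) = mex{0} = 1
g(4) = mex{0} = 1
g(5) = mex{0} = 1
g(6) = mex{0,1} = 2
g(7) = mex{0,1} = 2
g(8) = mex{0,1} = 2
g(9) = mex{0,1,2} = 3
g(10) = mex{1,2} = 0
So g(10) = 0.
Build the Grundy sequence for stack B with g(k) = mex{g(k−s) : s ∈ {3, 7}, s ≤ k}:
g(0) = mex{} = 0
g(1) = mex{} = 0
g(2) = mex{} = 0
g(3) = mex{0} = 1
g(4) = mex{0} = 1
g(5) = mex{0} = 1
g(6) = mex{1} = 0
g(7) = mex{0,1} = 2
g(8) = mex{0,1} = 2
g(9) = mex{0} = 1
So g(9) = 1.
By the Sprague-Grundy theorem, the Grundy value of a sum of independent games is the XOR of the component values.
Combined value = 0 ⊕ 1 = 1.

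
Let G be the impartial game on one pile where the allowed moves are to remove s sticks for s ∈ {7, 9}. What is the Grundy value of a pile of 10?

1

Grundy values for subtraction set {7, 9}:
g(0) = mex{} = 0
g(1) = mex{} = 0
g(2) = mex{} = 0
g(3) = mex{} = 0
g(4) = mex{} = 0
g(5) = mex{} = 0
g(6) = mex{} = 0
g(7) = mex{0} = 1
g(8) = mex{0} = 1
g(9) = mex{0} = 1
g(10) = mex{0} = 1
So g(10) = 1.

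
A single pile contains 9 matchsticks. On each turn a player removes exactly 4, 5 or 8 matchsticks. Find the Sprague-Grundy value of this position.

Grundy values for subtraction set {4, 5, 8}:
g(0) = mex{} = 0
g(1) = mex{} = 0
g(2) = mex{} = 0
g(3) = mex{} = 0
g(4) = mex{0} = 1
g(5) = mex{0} = 1
g(6) = mex{0} = 1
g(7) = mex{0} = 1
g(8) = mex{0,1} = 2
g(9) = mex{0,1} = 2
So g(9) = 2.

2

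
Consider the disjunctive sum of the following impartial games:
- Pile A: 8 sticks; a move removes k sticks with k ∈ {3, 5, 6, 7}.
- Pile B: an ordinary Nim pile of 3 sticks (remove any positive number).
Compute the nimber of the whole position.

For pile A, compute g(0), g(1), … with moves {3, 5, 6, 7}:
g(0) = mex{} = 0
g(1) = mex{} = 0
g(2) = mex{} = 0
g(3) = mex{0} = 1
g(4) = mex{0} = 1
g(5) = mex{0} = 1
g(6) = mex{0,1} = 2
g(7) = mex{0,1} = 2
g(8) = mex{0,1} = 2
So g(8) = 2.
Pile B is a plain Nim pile of size 3, so its Grundy value is 3.
By the Sprague-Grundy theorem, the Grundy value of a sum of independent games is the XOR of the component values.
Combined value = 2 XOR 3 = 1.

1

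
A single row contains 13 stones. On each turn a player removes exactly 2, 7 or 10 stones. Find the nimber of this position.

0

Build the Grundy sequence with g(k) = mex{g(k−s) : s ∈ {2, 7, 10}, s ≤ k}:
g(0) = mex{} = 0
g(1) = mex{} = 0
g(2) = mex{0} = 1
g(3) = mex{0} = 1
g(4) = mex{1} = 0
g(5) = mex{1} = 0
g(6) = mex{0} = 1
g(7) = mex{0} = 1
g(8) = mex{0,1} = 2
g(9) = mex{1} = 0
g(10) = mex{0,1,2} = 3
g(11) = mex{0} = 1
g(12) = mex{0,1,3} = 2
g(13) = mex{1} = 0
So g(13) = 0.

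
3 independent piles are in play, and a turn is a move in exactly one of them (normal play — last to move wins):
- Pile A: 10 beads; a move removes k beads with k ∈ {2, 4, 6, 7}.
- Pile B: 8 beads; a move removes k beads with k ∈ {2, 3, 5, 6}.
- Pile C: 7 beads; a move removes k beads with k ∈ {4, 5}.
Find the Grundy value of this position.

1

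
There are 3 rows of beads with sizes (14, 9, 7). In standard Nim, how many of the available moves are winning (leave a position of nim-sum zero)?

Nim-sum: 14 ^ 9 ^ 7 = 0.
The nim-sum is already 0, so every move leaves a nonzero nim-sum — there are no winning moves.

0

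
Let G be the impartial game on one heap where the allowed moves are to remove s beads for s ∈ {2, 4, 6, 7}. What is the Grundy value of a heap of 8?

4

Grundy values for subtraction set {2, 4, 6, 7}:
k:     0  1  2  3  4  5  6  7  8
g(k):  0  0  1  1  2  2  3  3  4
So g(8) = 4.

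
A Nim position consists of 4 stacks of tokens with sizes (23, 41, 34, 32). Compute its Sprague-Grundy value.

60

Compute the nim-sum pairwise:
23 ⊕ 41 = 62
62 ⊕ 34 = 28
28 ⊕ 32 = 60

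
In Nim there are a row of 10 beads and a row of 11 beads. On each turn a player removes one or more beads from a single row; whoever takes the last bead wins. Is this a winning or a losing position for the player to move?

Winning position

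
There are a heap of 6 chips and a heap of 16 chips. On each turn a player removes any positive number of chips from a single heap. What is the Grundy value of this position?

Compute the nim-sum pairwise:
6 XOR 16 = 22

22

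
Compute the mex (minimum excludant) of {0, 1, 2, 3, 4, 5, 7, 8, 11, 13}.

The values 0, 1, 2, 3, 4, 5 are all present; 6 is the first non-negative integer missing from the set.

6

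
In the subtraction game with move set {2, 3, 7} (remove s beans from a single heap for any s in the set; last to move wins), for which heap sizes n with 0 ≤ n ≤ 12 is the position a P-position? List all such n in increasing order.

Grundy values for subtraction set {2, 3, 7}:
g(0) = mex{} = 0
g(1) = mex{} = 0
g(2) = mex{0} = 1
g(3) = mex{0} = 1
g(4) = mex{0,1} = 2
g(5) = mex{1} = 0
g(6) = mex{1,2} = 0
g(7) = mex{0,2} = 1
g(8) = mex{0} = 1
g(9) = mex{0,1} = 2
g(10) = mex{1} = 0
g(11) = mex{1,2} = 0
g(12) = mex{0,2} = 1
The P-positions (g = 0) in 0..12 are 0, 1, 5, 6, 10, 11.

0, 1, 5, 6, 10, 11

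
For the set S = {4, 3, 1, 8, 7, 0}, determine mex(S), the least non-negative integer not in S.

The values 0, 1 are all present; 2 is the first non-negative integer missing from the set.

2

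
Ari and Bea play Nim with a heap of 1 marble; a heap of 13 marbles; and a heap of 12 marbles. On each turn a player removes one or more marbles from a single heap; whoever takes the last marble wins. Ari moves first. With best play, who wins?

Compute the nim-sum pairwise:
1 XOR 13 = 12
12 XOR 12 = 0
The nim-sum is 0, so this is a P-position: the player to move is in a losing position under optimal play; Ari is about to move from it and so loses — Bea wins.

Bea wins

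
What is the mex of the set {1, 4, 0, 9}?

2

The values 0, 1 are all present; 2 is the first non-negative integer missing from the set.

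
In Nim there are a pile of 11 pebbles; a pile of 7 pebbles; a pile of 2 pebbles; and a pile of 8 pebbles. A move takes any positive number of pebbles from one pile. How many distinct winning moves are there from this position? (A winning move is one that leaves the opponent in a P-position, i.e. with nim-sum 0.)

1

Compute the nim-sum pairwise:
11 ^ 7 = 12
12 ^ 2 = 14
14 ^ 8 = 6
The overall nim-sum is X = 6. A pile of size p has a winning move iff p XOR X < p (reduce it to p XOR X).
  11: 11 XOR 6 = 13 ≥ 11 — no move.
  7: 7 XOR 6 = 1 < 7 — winning move (to 1).
  2: 2 XOR 6 = 4 ≥ 2 — no move.
  8: 8 XOR 6 = 14 ≥ 8 — no move.
That gives 1 winning move.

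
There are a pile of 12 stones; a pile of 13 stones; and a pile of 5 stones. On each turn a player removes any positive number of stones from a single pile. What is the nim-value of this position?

4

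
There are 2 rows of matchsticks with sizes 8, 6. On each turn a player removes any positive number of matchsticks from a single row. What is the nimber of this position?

Compute the nim-sum pairwise:
8 ^ 6 = 14

14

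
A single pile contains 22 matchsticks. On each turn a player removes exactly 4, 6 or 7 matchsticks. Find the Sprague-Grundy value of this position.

0

Grundy values for subtraction set {4, 6, 7}:
k:     0  1  2  3  4  5  6  7  8  9 10 11 12 13 14 15 16 17 18 19 20 21 22
g(k):  0  0  0  0  1  1  1  1  2  2  2  0  0  0  0  1  1  1  1  2  2  2  0
So g(22) = 0.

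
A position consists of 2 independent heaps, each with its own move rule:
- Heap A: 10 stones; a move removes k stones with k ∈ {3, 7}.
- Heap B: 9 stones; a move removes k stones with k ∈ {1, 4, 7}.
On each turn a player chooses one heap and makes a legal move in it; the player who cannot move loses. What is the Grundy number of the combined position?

1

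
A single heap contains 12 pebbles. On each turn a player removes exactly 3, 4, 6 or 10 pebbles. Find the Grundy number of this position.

Compute g(0), g(1), … for moves {3, 4, 6, 10}:
g(0) = mex{} = 0
g(1) = mex{} = 0
g(2) = mex{} = 0
g(3) = mex{0} = 1
g(4) = mex{0} = 1
g(5) = mex{0} = 1
g(6) = mex{0,1} = 2
g(7) = mex{0,1} = 2
g(8) = mex{0,1} = 2
g(9) = mex{1,2} = 0
g(10) = mex{0,1,2} = 3
g(11) = mex{0,1,2} = 3
g(12) = mex{0,2} = 1
So g(12) = 1.

1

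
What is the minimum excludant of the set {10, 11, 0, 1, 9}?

2

The values 0, 1 are all present; 2 is the first non-negative integer missing from the set.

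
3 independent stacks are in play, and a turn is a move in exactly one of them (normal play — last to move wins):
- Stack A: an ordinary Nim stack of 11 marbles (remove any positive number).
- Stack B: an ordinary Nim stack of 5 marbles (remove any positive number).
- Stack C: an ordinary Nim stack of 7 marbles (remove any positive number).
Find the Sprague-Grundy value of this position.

9

Stack A is a plain Nim stack of size 11, so its Grundy value is 11.
Stack B is a plain Nim stack of size 5, so its Grundy value is 5.
Stack C is a plain Nim stack of size 7, so its Grundy value is 7.
By the Sprague-Grundy theorem, the Grundy value of a sum of independent games is the XOR of the component values.
Combined value = 11 XOR 5 XOR 7 = 9.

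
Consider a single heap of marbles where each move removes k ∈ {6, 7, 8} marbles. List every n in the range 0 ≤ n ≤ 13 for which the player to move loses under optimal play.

0, 1, 2, 3, 4, 5

Compute g(0), g(1), … for moves {6, 7, 8}:
k:     0  1  2  3  4  5  6  7  8  9 10 11 12 13
g(k):  0  0  0  0  0  0  1  1  1  1  1  1  2  2
The P-positions (g = 0) in 0..13 are 0, 1, 2, 3, 4, 5.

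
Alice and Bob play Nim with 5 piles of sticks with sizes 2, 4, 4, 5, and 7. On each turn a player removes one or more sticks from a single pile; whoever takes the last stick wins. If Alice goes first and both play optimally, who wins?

Bob wins

Write each in binary and XOR column by column:
  010  (2)
  100  (4)
  100  (4)
  101  (5)
  111  (7)
  ---
  000  (0)
The nim-sum is 0, so this is a P-position: the player to move is in a losing position under optimal play; Alice is about to move from it and so loses — Bob wins.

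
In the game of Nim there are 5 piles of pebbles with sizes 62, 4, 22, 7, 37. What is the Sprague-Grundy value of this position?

Bitwise XOR of the heap sizes:
  111110  (62)
  000100  (4)
  010110  (22)
  000111  (7)
  100101  (37)
  ------
  001110  (14)

14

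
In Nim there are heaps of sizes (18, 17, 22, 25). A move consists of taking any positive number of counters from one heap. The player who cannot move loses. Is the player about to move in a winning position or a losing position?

Winning position

Nim-sum: 18 XOR 17 XOR 22 XOR 25 = 12.
The nim-sum is 12 ≠ 0, so this is an N-position: the player to move can win.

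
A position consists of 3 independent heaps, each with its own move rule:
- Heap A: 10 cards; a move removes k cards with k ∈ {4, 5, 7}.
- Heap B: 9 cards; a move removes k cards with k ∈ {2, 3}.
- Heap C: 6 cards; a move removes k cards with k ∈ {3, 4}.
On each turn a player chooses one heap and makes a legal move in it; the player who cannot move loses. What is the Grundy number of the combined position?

For heap A, compute g(0), g(1), … with moves {4, 5, 7}:
k:     0  1  2  3  4  5  6  7  8  9 10
g(k):  0  0  0  0  1  1  1  1  2  2  2
So g(10) = 2.
Build the Grundy sequence for heap B with g(k) = mex{g(k−s) : s ∈ {2, 3}, s ≤ k}:
g(0) = mex{} = 0
g(1) = mex{} = 0
g(2) = mex{0} = 1
g(3) = mex{0} = 1
g(4) = mex{0,1} = 2
g(5) = mex{1} = 0
g(6) = mex{1,2} = 0
g(7) = mex{0,2} = 1
g(8) = mex{0} = 1
g(9) = mex{0,1} = 2
So g(9) = 2.
For heap C, compute g(0), g(1), … with moves {3, 4}:
g(0) = mex{} = 0
g(1) = mex{} = 0
g(2) = mex{} = 0
g(3) = mex{0} = 1
g(4) = mex{0} = 1
g(5) = mex{0} = 1
g(6) = mex{0,1} = 2
So g(6) = 2.
By the Sprague-Grundy theorem, the Grundy value of a sum of independent games is the XOR of the component values.
Combined value = 2 XOR 2 XOR 2 = 2.

2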